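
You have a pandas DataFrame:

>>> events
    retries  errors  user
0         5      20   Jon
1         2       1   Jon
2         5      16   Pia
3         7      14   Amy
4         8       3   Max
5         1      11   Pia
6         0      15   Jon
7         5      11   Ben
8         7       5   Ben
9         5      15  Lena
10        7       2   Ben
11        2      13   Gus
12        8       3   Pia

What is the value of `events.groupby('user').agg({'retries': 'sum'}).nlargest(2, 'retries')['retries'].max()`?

group by user, sum of retries:
      retries
user         
Amy         7
Ben        19
Gus         2
Jon         7
Lena        5
Max         8
Pia        14
take 2 rows with largest retries:
      retries
user         
Ben        19
Pia        14
max of column 'retries' → 19

19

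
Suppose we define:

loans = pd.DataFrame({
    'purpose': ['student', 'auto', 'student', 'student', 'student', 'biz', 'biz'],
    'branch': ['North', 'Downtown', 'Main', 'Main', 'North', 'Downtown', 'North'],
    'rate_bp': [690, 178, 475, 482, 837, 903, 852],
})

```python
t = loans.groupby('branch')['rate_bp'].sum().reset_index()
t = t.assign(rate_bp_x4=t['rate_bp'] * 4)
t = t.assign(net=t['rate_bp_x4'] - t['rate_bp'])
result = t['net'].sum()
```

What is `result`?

13251

group by branch, sum of rate_bp:
branch
Downtown    1081
Main         957
North       2379
Name: rate_bp, dtype: int64
reset_index():
     branch  rate_bp
0  Downtown     1081
1      Main      957
2     North     2379
add column rate_bp_x4 = t['rate_bp'] * 4:
     branch  rate_bp  rate_bp_x4
0  Downtown     1081        4324
1      Main      957        3828
2     North     2379        9516
add column net = t['rate_bp_x4'] - t['rate_bp']:
     branch  rate_bp  rate_bp_x4   net
0  Downtown     1081        4324  3243
1      Main      957        3828  2871
2     North     2379        9516  7137
The sum of column 'net' is 13251.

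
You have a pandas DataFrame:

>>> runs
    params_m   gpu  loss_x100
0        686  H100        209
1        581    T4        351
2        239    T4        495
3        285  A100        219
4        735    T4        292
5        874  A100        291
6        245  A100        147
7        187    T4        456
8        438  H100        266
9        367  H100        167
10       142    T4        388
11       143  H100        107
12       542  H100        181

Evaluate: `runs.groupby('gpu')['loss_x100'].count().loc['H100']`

group by gpu, count of loss_x100:
gpu
A100    3
H100    5
T4      5
Name: loss_x100, dtype: int64
Taking the value at index 'H100' gives 5.

5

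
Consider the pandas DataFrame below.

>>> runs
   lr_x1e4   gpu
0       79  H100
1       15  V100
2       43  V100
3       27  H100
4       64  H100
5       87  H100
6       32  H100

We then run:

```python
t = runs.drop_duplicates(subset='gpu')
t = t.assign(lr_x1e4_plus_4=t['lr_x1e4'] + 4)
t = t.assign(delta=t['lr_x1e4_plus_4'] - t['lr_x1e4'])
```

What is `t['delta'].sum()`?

drop duplicate gpu (keep=first):
   lr_x1e4   gpu
0       79  H100
1       15  V100
add column lr_x1e4_plus_4 = t['lr_x1e4'] + 4:
   lr_x1e4   gpu  lr_x1e4_plus_4
0       79  H100              83
1       15  V100              19
add column delta = t['lr_x1e4_plus_4'] - t['lr_x1e4']:
   lr_x1e4   gpu  lr_x1e4_plus_4  delta
0       79  H100              83      4
1       15  V100              19      4
Hence 8.

8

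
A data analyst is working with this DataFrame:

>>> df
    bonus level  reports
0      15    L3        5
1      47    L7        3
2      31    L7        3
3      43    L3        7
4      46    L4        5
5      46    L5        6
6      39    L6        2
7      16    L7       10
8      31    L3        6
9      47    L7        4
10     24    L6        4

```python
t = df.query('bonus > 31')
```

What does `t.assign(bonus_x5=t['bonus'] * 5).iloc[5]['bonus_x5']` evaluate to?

filter rows where bonus > 31:
   bonus level  reports
1     47    L7        3
3     43    L3        7
4     46    L4        5
5     46    L5        6
6     39    L6        2
9     47    L7        4
add column bonus_x5 = t['bonus'] * 5:
   bonus level  reports  bonus_x5
1     47    L7        3       235
3     43    L3        7       215
4     46    L4        5       230
5     46    L5        6       230
6     39    L6        2       195
9     47    L7        4       235
Taking the value at position 5, column 'bonus_x5' gives 235.

235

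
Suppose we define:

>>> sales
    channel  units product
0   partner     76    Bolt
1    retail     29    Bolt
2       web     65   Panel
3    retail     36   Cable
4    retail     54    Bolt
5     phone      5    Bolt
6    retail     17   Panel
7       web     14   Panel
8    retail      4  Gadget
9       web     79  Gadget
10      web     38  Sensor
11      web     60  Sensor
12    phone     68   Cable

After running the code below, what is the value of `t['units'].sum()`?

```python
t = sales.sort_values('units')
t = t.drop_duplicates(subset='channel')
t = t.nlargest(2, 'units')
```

90

sort by units:
    channel  units product
8    retail      4  Gadget
5     phone      5    Bolt
7       web     14   Panel
6    retail     17   Panel
1    retail     29    Bolt
3    retail     36   Cable
10      web     38  Sensor
4    retail     54    Bolt
11      web     60  Sensor
2       web     65   Panel
12    phone     68   Cable
0   partner     76    Bolt
9       web     79  Gadget
drop duplicate channel (keep=first):
   channel  units product
8   retail      4  Gadget
5    phone      5    Bolt
7      web     14   Panel
0  partner     76    Bolt
take 2 rows with largest units:
   channel  units product
0  partner     76    Bolt
7      web     14   Panel
So sum() = 90.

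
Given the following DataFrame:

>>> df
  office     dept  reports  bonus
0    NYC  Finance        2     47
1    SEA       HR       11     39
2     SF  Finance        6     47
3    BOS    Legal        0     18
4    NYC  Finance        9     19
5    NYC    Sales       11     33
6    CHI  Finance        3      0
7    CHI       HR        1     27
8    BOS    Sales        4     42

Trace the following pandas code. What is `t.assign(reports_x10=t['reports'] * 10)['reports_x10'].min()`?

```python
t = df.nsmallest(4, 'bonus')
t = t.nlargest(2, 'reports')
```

30

take 4 rows with smallest bonus:
  office     dept  reports  bonus
6    CHI  Finance        3      0
3    BOS    Legal        0     18
4    NYC  Finance        9     19
7    CHI       HR        1     27
take 2 rows with largest reports:
  office     dept  reports  bonus
4    NYC  Finance        9     19
6    CHI  Finance        3      0
add column reports_x10 = t['reports'] * 10:
  office     dept  reports  bonus  reports_x10
4    NYC  Finance        9     19           90
6    CHI  Finance        3      0           30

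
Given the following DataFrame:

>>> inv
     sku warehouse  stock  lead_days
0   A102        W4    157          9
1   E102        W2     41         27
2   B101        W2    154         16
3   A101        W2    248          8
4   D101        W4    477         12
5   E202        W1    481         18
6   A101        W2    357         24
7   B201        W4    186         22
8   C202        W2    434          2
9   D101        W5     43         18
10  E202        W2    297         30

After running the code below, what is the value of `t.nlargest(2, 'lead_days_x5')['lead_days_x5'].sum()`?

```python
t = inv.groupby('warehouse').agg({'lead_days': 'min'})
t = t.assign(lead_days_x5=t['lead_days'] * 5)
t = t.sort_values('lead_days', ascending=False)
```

group by warehouse, min of lead_days:
           lead_days
warehouse           
W1                18
W2                 2
W4                 9
W5                18
add column lead_days_x5 = t['lead_days'] * 5:
           lead_days  lead_days_x5
warehouse                         
W1                18            90
W2                 2            10
W4                 9            45
W5                18            90
sort by lead_days descending:
           lead_days  lead_days_x5
warehouse                         
W1                18            90
W5                18            90
W4                 9            45
W2                 2            10
take 2 rows with largest lead_days_x5:
           lead_days  lead_days_x5
warehouse                         
W1                18            90
W5                18            90

180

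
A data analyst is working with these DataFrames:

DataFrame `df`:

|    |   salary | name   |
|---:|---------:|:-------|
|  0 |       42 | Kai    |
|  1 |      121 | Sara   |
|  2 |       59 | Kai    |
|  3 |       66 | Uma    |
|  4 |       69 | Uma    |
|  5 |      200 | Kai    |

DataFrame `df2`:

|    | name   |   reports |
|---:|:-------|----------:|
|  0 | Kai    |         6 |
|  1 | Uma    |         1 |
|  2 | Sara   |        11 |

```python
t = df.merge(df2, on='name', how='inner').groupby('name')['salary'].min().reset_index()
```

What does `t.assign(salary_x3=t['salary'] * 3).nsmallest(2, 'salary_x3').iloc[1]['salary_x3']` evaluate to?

merge on 'name' (how='inner') → 6 rows:
   salary  name  reports
0      42   Kai        6
1     121  Sara       11
2      59   Kai        6
3      66   Uma        1
4      69   Uma        1
5     200   Kai        6
group by name, min of salary:
name
Kai      42
Sara    121
Uma      66
Name: salary, dtype: int64
reset_index():
   name  salary
0   Kai      42
1  Sara     121
2   Uma      66
add column salary_x3 = t['salary'] * 3:
   name  salary  salary_x3
0   Kai      42        126
1  Sara     121        363
2   Uma      66        198
take 2 rows with smallest salary_x3:
  name  salary  salary_x3
0  Kai      42        126
2  Uma      66        198
Taking the value at position 1, column 'salary_x3' gives 198.

198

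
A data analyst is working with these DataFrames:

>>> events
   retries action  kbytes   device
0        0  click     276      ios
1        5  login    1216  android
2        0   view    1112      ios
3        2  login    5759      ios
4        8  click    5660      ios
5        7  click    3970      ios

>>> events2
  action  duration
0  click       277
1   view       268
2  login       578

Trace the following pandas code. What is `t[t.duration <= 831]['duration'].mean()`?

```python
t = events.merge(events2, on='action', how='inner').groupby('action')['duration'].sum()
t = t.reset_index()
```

549.5

merge on 'action' (how='inner') → 6 rows:
   retries action  kbytes   device  duration
0        0  click     276      ios       277
1        5  login    1216  android       578
2        0   view    1112      ios       268
3        2  login    5759      ios       578
4        8  click    5660      ios       277
5        7  click    3970      ios       277
group by action, sum of duration:
action
click     831
login    1156
view      268
Name: duration, dtype: int64
reset_index():
  action  duration
0  click       831
1  login      1156
2   view       268
filter rows where duration <= 831:
  action  duration
0  click       831
2   view       268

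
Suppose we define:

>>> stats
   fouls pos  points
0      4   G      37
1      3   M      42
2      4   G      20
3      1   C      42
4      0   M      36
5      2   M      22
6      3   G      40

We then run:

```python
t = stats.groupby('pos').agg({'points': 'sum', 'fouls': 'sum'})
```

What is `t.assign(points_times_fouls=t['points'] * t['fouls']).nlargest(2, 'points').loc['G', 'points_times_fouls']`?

1067

group by pos: sum(points), sum(fouls):
     points  fouls
pos               
C        42      1
G        97     11
M       100      5
add column points_times_fouls = t['points'] * t['fouls']:
     points  fouls  points_times_fouls
pos                                   
C        42      1                  42
G        97     11                1067
M       100      5                 500
take 2 rows with largest points:
     points  fouls  points_times_fouls
pos                                   
M       100      5                 500
G        97     11                1067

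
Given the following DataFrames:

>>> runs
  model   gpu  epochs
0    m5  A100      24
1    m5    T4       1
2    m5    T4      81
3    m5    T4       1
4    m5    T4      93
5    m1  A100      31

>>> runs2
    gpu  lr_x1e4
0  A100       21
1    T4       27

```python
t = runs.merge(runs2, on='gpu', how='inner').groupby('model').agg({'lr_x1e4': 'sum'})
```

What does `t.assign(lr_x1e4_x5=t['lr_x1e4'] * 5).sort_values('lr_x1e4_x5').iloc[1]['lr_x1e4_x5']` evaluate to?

merge on 'gpu' (how='inner') → 6 rows:
  model   gpu  epochs  lr_x1e4
0    m5  A100      24       21
1    m5    T4       1       27
2    m5    T4      81       27
3    m5    T4       1       27
4    m5    T4      93       27
5    m1  A100      31       21
group by model, sum of lr_x1e4:
       lr_x1e4
model         
m1          21
m5         129
add column lr_x1e4_x5 = t['lr_x1e4'] * 5:
       lr_x1e4  lr_x1e4_x5
model                     
m1          21         105
m5         129         645
sort by lr_x1e4_x5:
       lr_x1e4  lr_x1e4_x5
model                     
m1          21         105
m5         129         645
Reading off the value at position 1, column 'lr_x1e4_x5', we get 645.

645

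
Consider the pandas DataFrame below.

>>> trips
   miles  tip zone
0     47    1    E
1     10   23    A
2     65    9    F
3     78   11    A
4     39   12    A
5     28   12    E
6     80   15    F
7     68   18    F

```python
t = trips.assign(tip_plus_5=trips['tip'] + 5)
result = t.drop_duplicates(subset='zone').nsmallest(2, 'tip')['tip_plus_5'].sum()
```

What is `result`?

add column tip_plus_5 = trips['tip'] + 5:
   miles  tip zone  tip_plus_5
0     47    1    E           6
1     10   23    A          28
2     65    9    F          14
3     78   11    A          16
4     39   12    A          17
5     28   12    E          17
6     80   15    F          20
7     68   18    F          23
drop duplicate zone (keep=first):
   miles  tip zone  tip_plus_5
0     47    1    E           6
1     10   23    A          28
2     65    9    F          14
take 2 rows with smallest tip:
   miles  tip zone  tip_plus_5
0     47    1    E           6
2     65    9    F          14
Then the sum of column 'tip_plus_5': 20

20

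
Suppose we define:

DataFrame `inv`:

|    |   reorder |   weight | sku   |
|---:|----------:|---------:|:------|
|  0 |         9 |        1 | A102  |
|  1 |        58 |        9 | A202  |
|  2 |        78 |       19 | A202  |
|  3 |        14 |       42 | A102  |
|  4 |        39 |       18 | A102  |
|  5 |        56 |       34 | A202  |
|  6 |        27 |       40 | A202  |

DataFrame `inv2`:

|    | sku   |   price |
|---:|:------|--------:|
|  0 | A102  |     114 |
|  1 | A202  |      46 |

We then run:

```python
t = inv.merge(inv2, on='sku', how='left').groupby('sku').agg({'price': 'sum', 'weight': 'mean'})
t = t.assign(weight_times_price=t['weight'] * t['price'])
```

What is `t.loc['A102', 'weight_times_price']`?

6954.0

merge on 'sku' (how='left') → 7 rows:
   reorder  weight   sku  price
0        9       1  A102    114
1       58       9  A202     46
2       78      19  A202     46
3       14      42  A102    114
4       39      18  A102    114
5       56      34  A202     46
6       27      40  A202     46
group by sku: sum(price), mean(weight):
      price     weight
sku                   
A102    342  20.333333
A202    184  25.500000
add column weight_times_price = t['weight'] * t['price']:
      price     weight  weight_times_price
sku                                       
A102    342  20.333333              6954.0
A202    184  25.500000              4692.0
Reading off the value at row 'A102', column 'weight_times_price', we get 6954.0.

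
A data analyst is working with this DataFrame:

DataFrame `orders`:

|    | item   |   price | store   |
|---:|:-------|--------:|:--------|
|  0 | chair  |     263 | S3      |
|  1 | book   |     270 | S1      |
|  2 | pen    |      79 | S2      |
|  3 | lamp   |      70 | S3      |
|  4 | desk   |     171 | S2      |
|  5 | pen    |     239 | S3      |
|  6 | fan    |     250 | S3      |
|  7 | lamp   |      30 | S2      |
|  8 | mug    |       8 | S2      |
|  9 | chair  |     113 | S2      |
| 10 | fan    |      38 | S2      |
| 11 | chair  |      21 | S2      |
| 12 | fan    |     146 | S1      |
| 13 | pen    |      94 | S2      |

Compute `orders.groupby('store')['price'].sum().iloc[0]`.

416

group by store, sum of price:
store
S1    416
S2    554
S3    822
Name: price, dtype: int64
Hence 416.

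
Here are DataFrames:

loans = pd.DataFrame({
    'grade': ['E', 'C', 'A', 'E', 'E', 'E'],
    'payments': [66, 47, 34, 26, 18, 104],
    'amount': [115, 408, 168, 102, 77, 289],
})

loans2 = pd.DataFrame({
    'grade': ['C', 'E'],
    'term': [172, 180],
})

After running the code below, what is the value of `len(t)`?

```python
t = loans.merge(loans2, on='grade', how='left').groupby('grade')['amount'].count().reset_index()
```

merge on 'grade' (how='left') → 6 rows:
  grade  payments  amount   term
0     E        66     115  180.0
1     C        47     408  172.0
2     A        34     168    NaN
3     E        26     102  180.0
4     E        18      77  180.0
5     E       104     289  180.0
group by grade, count of amount:
grade
A    1
C    1
E    4
Name: amount, dtype: int64
reset_index():
  grade  amount
0     A       1
1     C       1
2     E       4
So result = 3.

3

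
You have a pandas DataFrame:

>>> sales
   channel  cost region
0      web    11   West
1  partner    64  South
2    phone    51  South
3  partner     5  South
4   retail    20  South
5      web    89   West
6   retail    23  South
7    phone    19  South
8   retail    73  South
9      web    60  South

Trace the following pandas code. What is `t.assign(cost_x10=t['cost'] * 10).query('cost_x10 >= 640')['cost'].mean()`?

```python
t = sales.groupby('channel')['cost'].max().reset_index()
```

group by channel, max of cost:
channel
partner    64
phone      51
retail     73
web        89
Name: cost, dtype: int64
reset_index():
   channel  cost
0  partner    64
1    phone    51
2   retail    73
3      web    89
add column cost_x10 = t['cost'] * 10:
   channel  cost  cost_x10
0  partner    64       640
1    phone    51       510
2   retail    73       730
3      web    89       890
filter rows where cost_x10 >= 640:
   channel  cost  cost_x10
0  partner    64       640
2   retail    73       730
3      web    89       890

75.3333333333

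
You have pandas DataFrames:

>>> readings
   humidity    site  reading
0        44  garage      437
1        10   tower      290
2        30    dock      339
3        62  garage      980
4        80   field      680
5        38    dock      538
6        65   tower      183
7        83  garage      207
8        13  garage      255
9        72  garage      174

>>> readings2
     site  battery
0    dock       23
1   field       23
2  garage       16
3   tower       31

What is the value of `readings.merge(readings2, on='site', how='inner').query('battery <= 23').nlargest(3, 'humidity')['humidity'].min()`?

72

merge on 'site' (how='inner') → 10 rows:
   humidity    site  reading  battery
0        44  garage      437       16
1        10   tower      290       31
2        30    dock      339       23
3        62  garage      980       16
4        80   field      680       23
5        38    dock      538       23
6        65   tower      183       31
7        83  garage      207       16
8        13  garage      255       16
9        72  garage      174       16
filter rows where battery <= 23:
   humidity    site  reading  battery
0        44  garage      437       16
2        30    dock      339       23
3        62  garage      980       16
4        80   field      680       23
5        38    dock      538       23
7        83  garage      207       16
8        13  garage      255       16
9        72  garage      174       16
take 3 rows with largest humidity:
   humidity    site  reading  battery
7        83  garage      207       16
4        80   field      680       23
9        72  garage      174       16
Taking the min of column 'humidity' gives 72.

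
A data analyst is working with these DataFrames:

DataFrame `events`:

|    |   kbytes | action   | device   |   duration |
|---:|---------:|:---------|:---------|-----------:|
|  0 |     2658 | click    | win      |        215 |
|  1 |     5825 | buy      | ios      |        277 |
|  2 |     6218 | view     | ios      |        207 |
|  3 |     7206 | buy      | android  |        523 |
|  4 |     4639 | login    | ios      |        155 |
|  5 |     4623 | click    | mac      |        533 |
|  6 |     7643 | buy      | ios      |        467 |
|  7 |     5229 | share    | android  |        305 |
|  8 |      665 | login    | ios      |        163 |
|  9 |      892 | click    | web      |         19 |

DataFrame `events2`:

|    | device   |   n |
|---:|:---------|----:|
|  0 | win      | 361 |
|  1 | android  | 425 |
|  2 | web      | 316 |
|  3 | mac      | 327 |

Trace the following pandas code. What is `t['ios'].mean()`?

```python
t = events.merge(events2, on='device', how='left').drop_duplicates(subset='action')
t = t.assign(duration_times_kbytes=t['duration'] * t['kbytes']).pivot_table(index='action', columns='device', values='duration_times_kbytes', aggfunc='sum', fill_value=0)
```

merge on 'device' (how='left') → 10 rows:
   kbytes action   device  duration      n
0    2658  click      win       215  361.0
1    5825    buy      ios       277    NaN
2    6218   view      ios       207    NaN
3    7206    buy  android       523  425.0
4    4639  login      ios       155    NaN
5    4623  click      mac       533  327.0
6    7643    buy      ios       467    NaN
7    5229  share  android       305  425.0
8     665  login      ios       163    NaN
9     892  click      web        19  316.0
drop duplicate action (keep=first):
   kbytes action   device  duration      n
0    2658  click      win       215  361.0
1    5825    buy      ios       277    NaN
2    6218   view      ios       207    NaN
4    4639  login      ios       155    NaN
7    5229  share  android       305  425.0
add column duration_times_kbytes = t['duration'] * t['kbytes']:
   kbytes action   device  duration      n  duration_times_kbytes
0    2658  click      win       215  361.0                 571470
1    5825    buy      ios       277    NaN                1613525
2    6218   view      ios       207    NaN                1287126
4    4639  login      ios       155    NaN                 719045
7    5229  share  android       305  425.0                1594845
pivot: rows=action, cols=device, sum(duration_times_kbytes):
device  android      ios     win
action                          
buy           0  1613525       0
click         0        0  571470
login         0   719045       0
share   1594845        0       0
view          0  1287126       0
So mean() = 723939.2.

723939.2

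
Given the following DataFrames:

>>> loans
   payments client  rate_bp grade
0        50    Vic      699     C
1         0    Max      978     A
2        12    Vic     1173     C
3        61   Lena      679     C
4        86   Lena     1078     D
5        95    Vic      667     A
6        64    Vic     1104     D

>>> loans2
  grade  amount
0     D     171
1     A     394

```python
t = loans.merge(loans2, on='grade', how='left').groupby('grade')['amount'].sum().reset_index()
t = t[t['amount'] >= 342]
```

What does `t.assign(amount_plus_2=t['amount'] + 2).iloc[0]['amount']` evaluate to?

merge on 'grade' (how='left') → 7 rows:
   payments client  rate_bp grade  amount
0        50    Vic      699     C     NaN
1         0    Max      978     A   394.0
2        12    Vic     1173     C     NaN
3        61   Lena      679     C     NaN
4        86   Lena     1078     D   171.0
5        95    Vic      667     A   394.0
6        64    Vic     1104     D   171.0
group by grade, sum of amount:
grade
A    788.0
C      0.0
D    342.0
Name: amount, dtype: float64
reset_index():
  grade  amount
0     A   788.0
1     C     0.0
2     D   342.0
filter rows where amount >= 342:
  grade  amount
0     A   788.0
2     D   342.0
add column amount_plus_2 = t['amount'] + 2:
  grade  amount  amount_plus_2
0     A   788.0          790.0
2     D   342.0          344.0
value at position 0, column 'amount' → 788.0

788.0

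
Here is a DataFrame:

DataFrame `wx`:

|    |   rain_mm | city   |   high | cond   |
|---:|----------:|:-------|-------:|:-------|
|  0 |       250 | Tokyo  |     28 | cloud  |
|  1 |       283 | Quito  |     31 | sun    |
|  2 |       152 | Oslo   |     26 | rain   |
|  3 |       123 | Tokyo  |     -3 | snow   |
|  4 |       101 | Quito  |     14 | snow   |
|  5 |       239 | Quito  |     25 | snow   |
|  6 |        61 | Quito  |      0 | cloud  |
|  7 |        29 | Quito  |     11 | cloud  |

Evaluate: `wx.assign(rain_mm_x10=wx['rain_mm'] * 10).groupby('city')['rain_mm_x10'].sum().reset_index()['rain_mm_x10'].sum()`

add column rain_mm_x10 = wx['rain_mm'] * 10:
   rain_mm   city  high   cond  rain_mm_x10
0      250  Tokyo    28  cloud         2500
1      283  Quito    31    sun         2830
2      152   Oslo    26   rain         1520
3      123  Tokyo    -3   snow         1230
4      101  Quito    14   snow         1010
5      239  Quito    25   snow         2390
6       61  Quito     0  cloud          610
7       29  Quito    11  cloud          290
group by city, sum of rain_mm_x10:
city
Oslo     1520
Quito    7130
Tokyo    3730
Name: rain_mm_x10, dtype: int64
reset_index():
    city  rain_mm_x10
0   Oslo         1520
1  Quito         7130
2  Tokyo         3730

12380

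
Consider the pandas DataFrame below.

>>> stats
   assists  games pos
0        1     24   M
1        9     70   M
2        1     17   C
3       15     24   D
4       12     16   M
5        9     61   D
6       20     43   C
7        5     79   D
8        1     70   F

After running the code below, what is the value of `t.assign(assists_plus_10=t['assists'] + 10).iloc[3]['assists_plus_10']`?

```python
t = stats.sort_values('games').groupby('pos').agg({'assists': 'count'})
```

13

sort by games:
   assists  games pos
4       12     16   M
2        1     17   C
0        1     24   M
3       15     24   D
6       20     43   C
5        9     61   D
1        9     70   M
8        1     70   F
7        5     79   D
group by pos, count of assists:
     assists
pos         
C          2
D          3
F          1
M          3
add column assists_plus_10 = t['assists'] + 10:
     assists  assists_plus_10
pos                          
C          2               12
D          3               13
F          1               11
M          3               13
value at position 3, column 'assists_plus_10' → 13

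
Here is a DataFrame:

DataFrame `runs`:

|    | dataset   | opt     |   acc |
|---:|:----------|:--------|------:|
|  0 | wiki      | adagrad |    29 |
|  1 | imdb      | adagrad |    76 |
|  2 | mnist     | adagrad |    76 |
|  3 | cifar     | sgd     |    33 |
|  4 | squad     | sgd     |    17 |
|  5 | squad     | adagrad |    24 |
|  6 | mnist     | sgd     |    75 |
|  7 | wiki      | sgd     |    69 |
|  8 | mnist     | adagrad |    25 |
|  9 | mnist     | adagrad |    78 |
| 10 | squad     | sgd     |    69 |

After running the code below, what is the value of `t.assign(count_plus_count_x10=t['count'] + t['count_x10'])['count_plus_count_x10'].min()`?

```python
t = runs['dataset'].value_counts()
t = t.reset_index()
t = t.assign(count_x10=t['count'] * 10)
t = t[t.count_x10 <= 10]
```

11

value_counts of dataset:
dataset
mnist    4
squad    3
wiki     2
imdb     1
cifar    1
Name: count, dtype: int64
reset_index():
  dataset  count
0   mnist      4
1   squad      3
2    wiki      2
3    imdb      1
4   cifar      1
add column count_x10 = t['count'] * 10:
  dataset  count  count_x10
0   mnist      4         40
1   squad      3         30
2    wiki      2         20
3    imdb      1         10
4   cifar      1         10
filter rows where count_x10 <= 10:
  dataset  count  count_x10
3    imdb      1         10
4   cifar      1         10
add column count_plus_count_x10 = t['count'] + t['count_x10']:
  dataset  count  count_x10  count_plus_count_x10
3    imdb      1         10                    11
4   cifar      1         10                    11
Reading off the min of column 'count_plus_count_x10', we get 11.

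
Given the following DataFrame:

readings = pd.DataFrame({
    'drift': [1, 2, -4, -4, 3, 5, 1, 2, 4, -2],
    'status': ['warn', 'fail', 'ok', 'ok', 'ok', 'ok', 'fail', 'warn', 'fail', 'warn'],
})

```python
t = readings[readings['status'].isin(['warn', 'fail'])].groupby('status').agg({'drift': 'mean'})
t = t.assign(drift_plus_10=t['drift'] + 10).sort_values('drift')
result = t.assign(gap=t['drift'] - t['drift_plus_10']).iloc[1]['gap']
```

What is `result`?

-10.0

filter rows where status in ['warn', 'fail']:
   drift status
0      1   warn
1      2   fail
6      1   fail
7      2   warn
8      4   fail
9     -2   warn
group by status, mean of drift:
           drift
status          
fail    2.333333
warn    0.333333
add column drift_plus_10 = t['drift'] + 10:
           drift  drift_plus_10
status                         
fail    2.333333      12.333333
warn    0.333333      10.333333
sort by drift:
           drift  drift_plus_10
status                         
warn    0.333333      10.333333
fail    2.333333      12.333333
add column gap = t['drift'] - t['drift_plus_10']:
           drift  drift_plus_10   gap
status                               
warn    0.333333      10.333333 -10.0
fail    2.333333      12.333333 -10.0
Hence -10.0.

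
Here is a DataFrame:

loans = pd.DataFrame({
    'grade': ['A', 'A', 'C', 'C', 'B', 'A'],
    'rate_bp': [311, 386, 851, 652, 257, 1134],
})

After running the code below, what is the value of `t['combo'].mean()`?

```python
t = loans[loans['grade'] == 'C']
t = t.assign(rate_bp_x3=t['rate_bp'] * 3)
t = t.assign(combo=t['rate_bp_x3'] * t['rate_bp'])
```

1723957.5

filter rows where grade == 'C':
  grade  rate_bp
2     C      851
3     C      652
add column rate_bp_x3 = t['rate_bp'] * 3:
  grade  rate_bp  rate_bp_x3
2     C      851        2553
3     C      652        1956
add column combo = t['rate_bp_x3'] * t['rate_bp']:
  grade  rate_bp  rate_bp_x3    combo
2     C      851        2553  2172603
3     C      652        1956  1275312
Hence 1723957.5.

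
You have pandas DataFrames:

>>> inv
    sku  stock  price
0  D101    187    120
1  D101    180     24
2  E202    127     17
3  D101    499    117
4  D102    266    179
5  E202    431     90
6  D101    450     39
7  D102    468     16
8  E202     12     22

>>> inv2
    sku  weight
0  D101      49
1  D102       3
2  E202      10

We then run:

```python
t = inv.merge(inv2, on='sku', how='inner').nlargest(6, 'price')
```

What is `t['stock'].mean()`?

merge on 'sku' (how='inner') → 9 rows:
    sku  stock  price  weight
0  D101    187    120      49
1  D101    180     24      49
2  E202    127     17      10
3  D101    499    117      49
4  D102    266    179       3
5  E202    431     90      10
6  D101    450     39      49
7  D102    468     16       3
8  E202     12     22      10
take 6 rows with largest price:
    sku  stock  price  weight
4  D102    266    179       3
0  D101    187    120      49
3  D101    499    117      49
5  E202    431     90      10
6  D101    450     39      49
1  D101    180     24      49

335.5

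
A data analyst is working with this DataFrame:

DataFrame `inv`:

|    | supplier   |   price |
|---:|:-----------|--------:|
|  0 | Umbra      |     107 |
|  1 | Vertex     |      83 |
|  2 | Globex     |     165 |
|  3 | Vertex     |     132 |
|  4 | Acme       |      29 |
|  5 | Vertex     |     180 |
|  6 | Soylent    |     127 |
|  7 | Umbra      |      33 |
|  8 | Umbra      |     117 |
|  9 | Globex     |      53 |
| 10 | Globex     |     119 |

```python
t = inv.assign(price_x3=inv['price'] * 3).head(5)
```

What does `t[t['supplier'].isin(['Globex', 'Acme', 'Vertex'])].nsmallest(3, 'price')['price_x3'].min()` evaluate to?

87

add column price_x3 = inv['price'] * 3:
   supplier  price  price_x3
0     Umbra    107       321
1    Vertex     83       249
2    Globex    165       495
3    Vertex    132       396
4      Acme     29        87
5    Vertex    180       540
6   Soylent    127       381
7     Umbra     33        99
8     Umbra    117       351
9    Globex     53       159
10   Globex    119       357
take first 5 rows:
  supplier  price  price_x3
0    Umbra    107       321
1   Vertex     83       249
2   Globex    165       495
3   Vertex    132       396
4     Acme     29        87
filter rows where supplier in ['Globex', 'Acme', 'Vertex']:
  supplier  price  price_x3
1   Vertex     83       249
2   Globex    165       495
3   Vertex    132       396
4     Acme     29        87
take 3 rows with smallest price:
  supplier  price  price_x3
4     Acme     29        87
1   Vertex     83       249
3   Vertex    132       396
Finally, min of column 'price_x3' = 87.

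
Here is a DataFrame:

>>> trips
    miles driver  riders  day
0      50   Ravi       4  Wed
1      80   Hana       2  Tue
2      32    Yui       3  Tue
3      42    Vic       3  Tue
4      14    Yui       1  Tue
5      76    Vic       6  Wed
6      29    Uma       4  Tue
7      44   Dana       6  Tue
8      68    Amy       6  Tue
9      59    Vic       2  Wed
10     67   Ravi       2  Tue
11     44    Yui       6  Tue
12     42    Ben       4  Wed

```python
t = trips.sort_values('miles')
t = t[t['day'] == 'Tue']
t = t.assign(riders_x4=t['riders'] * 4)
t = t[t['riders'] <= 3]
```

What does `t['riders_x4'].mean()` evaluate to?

8.8

sort by miles:
    miles driver  riders  day
4      14    Yui       1  Tue
6      29    Uma       4  Tue
2      32    Yui       3  Tue
3      42    Vic       3  Tue
12     42    Ben       4  Wed
7      44   Dana       6  Tue
11     44    Yui       6  Tue
0      50   Ravi       4  Wed
9      59    Vic       2  Wed
10     67   Ravi       2  Tue
8      68    Amy       6  Tue
5      76    Vic       6  Wed
1      80   Hana       2  Tue
filter rows where day == 'Tue':
    miles driver  riders  day
4      14    Yui       1  Tue
6      29    Uma       4  Tue
2      32    Yui       3  Tue
3      42    Vic       3  Tue
7      44   Dana       6  Tue
11     44    Yui       6  Tue
10     67   Ravi       2  Tue
8      68    Amy       6  Tue
1      80   Hana       2  Tue
add column riders_x4 = t['riders'] * 4:
    miles driver  riders  day  riders_x4
4      14    Yui       1  Tue          4
6      29    Uma       4  Tue         16
2      32    Yui       3  Tue         12
3      42    Vic       3  Tue         12
7      44   Dana       6  Tue         24
11     44    Yui       6  Tue         24
10     67   Ravi       2  Tue          8
8      68    Amy       6  Tue         24
1      80   Hana       2  Tue          8
filter rows where riders <= 3:
    miles driver  riders  day  riders_x4
4      14    Yui       1  Tue          4
2      32    Yui       3  Tue         12
3      42    Vic       3  Tue         12
10     67   Ravi       2  Tue          8
1      80   Hana       2  Tue          8
Hence 8.8.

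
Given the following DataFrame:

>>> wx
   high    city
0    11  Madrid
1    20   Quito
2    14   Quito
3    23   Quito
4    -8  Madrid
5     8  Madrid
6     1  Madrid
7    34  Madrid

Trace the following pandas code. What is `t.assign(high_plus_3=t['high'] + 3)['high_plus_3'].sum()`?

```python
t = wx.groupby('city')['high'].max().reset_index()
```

group by city, max of high:
city
Madrid    34
Quito     23
Name: high, dtype: int64
reset_index():
     city  high
0  Madrid    34
1   Quito    23
add column high_plus_3 = t['high'] + 3:
     city  high  high_plus_3
0  Madrid    34           37
1   Quito    23           26
sum of column 'high_plus_3' → 63

63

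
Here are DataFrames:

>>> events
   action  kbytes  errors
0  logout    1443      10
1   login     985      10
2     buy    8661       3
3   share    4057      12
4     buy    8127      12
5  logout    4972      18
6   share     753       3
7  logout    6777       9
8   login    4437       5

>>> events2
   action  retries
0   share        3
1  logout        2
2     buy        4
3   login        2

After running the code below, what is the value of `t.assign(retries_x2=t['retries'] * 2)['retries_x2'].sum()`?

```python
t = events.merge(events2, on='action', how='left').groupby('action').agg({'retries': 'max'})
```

merge on 'action' (how='left') → 9 rows:
   action  kbytes  errors  retries
0  logout    1443      10        2
1   login     985      10        2
2     buy    8661       3        4
3   share    4057      12        3
4     buy    8127      12        4
5  logout    4972      18        2
6   share     753       3        3
7  logout    6777       9        2
8   login    4437       5        2
group by action, max of retries:
        retries
action         
buy           4
login         2
logout        2
share         3
add column retries_x2 = t['retries'] * 2:
        retries  retries_x2
action                     
buy           4           8
login         2           4
logout        2           4
share         3           6
Reading off the sum of column 'retries_x2', we get 22.

22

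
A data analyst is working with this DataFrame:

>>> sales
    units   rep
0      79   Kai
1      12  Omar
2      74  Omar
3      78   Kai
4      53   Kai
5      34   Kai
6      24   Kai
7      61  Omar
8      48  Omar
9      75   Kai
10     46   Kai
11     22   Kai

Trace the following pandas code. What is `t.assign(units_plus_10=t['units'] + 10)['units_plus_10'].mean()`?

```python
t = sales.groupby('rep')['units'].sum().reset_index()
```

group by rep, sum of units:
rep
Kai     411
Omar    195
Name: units, dtype: int64
reset_index():
    rep  units
0   Kai    411
1  Omar    195
add column units_plus_10 = t['units'] + 10:
    rep  units  units_plus_10
0   Kai    411            421
1  Omar    195            205
The mean of column 'units_plus_10' is 313.0.

313.0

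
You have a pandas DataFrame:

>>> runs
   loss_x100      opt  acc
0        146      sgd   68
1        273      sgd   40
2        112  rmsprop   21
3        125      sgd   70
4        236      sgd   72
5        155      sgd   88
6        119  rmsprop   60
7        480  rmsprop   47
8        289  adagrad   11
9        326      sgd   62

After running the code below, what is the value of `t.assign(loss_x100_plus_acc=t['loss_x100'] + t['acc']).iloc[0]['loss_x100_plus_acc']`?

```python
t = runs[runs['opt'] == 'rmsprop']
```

filter rows where opt == 'rmsprop':
   loss_x100      opt  acc
2        112  rmsprop   21
6        119  rmsprop   60
7        480  rmsprop   47
add column loss_x100_plus_acc = t['loss_x100'] + t['acc']:
   loss_x100      opt  acc  loss_x100_plus_acc
2        112  rmsprop   21                 133
6        119  rmsprop   60                 179
7        480  rmsprop   47                 527
The value at position 0, column 'loss_x100_plus_acc' is 133.

133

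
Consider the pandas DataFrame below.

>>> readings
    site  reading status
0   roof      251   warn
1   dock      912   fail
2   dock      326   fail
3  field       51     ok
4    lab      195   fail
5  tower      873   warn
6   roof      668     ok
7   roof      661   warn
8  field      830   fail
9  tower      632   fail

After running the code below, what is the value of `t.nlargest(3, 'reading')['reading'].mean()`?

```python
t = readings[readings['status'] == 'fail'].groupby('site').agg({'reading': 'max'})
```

791.333333333

filter rows where status == 'fail':
    site  reading status
1   dock      912   fail
2   dock      326   fail
4    lab      195   fail
8  field      830   fail
9  tower      632   fail
group by site, max of reading:
       reading
site          
dock       912
field      830
lab        195
tower      632
take 3 rows with largest reading:
       reading
site          
dock       912
field      830
tower      632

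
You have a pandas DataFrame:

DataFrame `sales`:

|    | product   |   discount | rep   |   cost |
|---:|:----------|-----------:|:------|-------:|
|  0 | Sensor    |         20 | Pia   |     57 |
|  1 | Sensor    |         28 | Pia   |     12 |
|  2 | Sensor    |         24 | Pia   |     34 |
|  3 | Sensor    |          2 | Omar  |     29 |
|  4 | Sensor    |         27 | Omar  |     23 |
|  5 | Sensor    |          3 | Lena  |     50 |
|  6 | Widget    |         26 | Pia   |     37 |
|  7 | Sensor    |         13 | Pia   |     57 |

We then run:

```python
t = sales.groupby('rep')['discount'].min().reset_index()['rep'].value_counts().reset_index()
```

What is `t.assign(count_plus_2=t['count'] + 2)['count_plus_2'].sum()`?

9

group by rep, min of discount:
rep
Lena     3
Omar     2
Pia     13
Name: discount, dtype: int64
reset_index():
    rep  discount
0  Lena         3
1  Omar         2
2   Pia        13
value_counts of rep:
rep
Lena    1
Omar    1
Pia     1
Name: count, dtype: int64
reset_index():
    rep  count
0  Lena      1
1  Omar      1
2   Pia      1
add column count_plus_2 = t['count'] + 2:
    rep  count  count_plus_2
0  Lena      1             3
1  Omar      1             3
2   Pia      1             3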